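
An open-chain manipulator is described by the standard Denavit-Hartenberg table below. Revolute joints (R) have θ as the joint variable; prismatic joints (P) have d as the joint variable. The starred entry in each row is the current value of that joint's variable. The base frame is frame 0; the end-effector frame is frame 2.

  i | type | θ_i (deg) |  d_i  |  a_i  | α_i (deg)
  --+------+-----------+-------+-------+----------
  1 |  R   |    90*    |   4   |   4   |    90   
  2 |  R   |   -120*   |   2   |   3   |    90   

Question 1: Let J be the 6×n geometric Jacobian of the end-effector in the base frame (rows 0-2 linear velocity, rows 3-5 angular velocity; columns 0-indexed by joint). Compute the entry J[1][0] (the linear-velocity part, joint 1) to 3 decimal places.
axis z_0 = ẑ; lever o_n−o_0 = (2.0000,2.5000,1.4019)
cross product → J_v[:, 0] = (-2.5000,2.0000,0.0000)
J_ω[:, 0] = z_0
entry J[1][0] = 2.0000

2.000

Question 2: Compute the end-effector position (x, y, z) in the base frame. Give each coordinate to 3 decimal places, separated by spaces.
2.000 2.500 1.402

after link 1: o_1 = (0.0000, 4.0000, 4.0000)
after link 2: o_2 = (2.0000, 2.5000, 1.4019)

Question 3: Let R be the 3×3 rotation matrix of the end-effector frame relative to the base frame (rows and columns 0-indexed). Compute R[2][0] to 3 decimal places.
-0.866

End-effector x-axis (col 0 of R) = (0.0000,-0.5000,-0.8660)
R[2][0] = -0.8660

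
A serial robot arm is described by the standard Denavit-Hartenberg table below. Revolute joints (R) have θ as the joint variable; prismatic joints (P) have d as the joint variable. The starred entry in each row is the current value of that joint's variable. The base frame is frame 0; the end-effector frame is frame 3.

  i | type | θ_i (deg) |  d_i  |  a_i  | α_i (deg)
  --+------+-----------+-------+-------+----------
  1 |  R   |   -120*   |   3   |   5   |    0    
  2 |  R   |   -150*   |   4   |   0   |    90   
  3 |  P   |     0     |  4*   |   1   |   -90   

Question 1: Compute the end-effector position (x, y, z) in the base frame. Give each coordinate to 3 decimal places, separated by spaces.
1.500 -3.330 7.000

after link 1: o_1 = (-2.5000, -4.3301, 3.0000)
after link 2: o_2 = (-2.5000, -4.3301, 7.0000)
after link 3: o_3 = (1.5000, -3.3301, 7.0000)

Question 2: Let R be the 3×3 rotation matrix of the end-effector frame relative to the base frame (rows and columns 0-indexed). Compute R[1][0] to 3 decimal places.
1.000

End-effector x-axis (col 0 of R) = (-0.0000,1.0000,0.0000)
R[1][0] = 1.0000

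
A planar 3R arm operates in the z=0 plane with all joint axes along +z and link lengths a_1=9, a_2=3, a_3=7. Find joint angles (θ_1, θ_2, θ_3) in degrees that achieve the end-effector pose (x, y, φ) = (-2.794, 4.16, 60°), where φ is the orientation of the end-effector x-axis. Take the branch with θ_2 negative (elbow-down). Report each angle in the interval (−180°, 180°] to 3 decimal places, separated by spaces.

wrist centre = target − a_3·(cos φ, sin φ) = (-6.2940, -1.9022)
cos θ_2 = (43.2327−9²−3²)/(2·9·3) = -0.8661; θ_2 = -150.0041° (elbow-down)
β = atan2(-1.9022,-6.2940) = -163.1841°; ψ = atan2(-1.4998,6.4018) = -13.1854°
θ_1 = β − ψ = -149.9987°
θ_3 = φ − θ_1 − θ_2 = 0.0027° (wrapped to (-180°,180°])

-149.999 -150.004 0.003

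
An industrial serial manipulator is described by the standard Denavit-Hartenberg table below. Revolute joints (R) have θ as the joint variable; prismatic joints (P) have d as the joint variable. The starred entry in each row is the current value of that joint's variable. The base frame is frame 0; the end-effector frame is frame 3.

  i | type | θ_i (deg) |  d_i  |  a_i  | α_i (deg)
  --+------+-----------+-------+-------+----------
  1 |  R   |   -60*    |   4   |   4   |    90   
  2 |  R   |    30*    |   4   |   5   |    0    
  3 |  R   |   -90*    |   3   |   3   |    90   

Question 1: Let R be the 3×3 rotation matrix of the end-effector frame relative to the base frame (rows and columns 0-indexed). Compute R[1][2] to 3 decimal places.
0.750

End-effector z-axis (col 2 of R) = (-0.4330,0.7500,-0.5000)
R[1][2] = 0.7500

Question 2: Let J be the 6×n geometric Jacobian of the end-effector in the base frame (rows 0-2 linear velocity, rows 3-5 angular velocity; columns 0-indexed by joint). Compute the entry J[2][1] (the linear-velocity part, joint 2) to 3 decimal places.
5.830

axis z_1 = (-0.8660,-0.5000,0.0000); lever o_n−o_1 = (-3.1471,-8.5490,-0.0981)
cross product → J_v[:, 1] = (0.0490,-0.0849,5.8301)
J_ω[:, 1] = z_1
entry J[2][1] = 5.8301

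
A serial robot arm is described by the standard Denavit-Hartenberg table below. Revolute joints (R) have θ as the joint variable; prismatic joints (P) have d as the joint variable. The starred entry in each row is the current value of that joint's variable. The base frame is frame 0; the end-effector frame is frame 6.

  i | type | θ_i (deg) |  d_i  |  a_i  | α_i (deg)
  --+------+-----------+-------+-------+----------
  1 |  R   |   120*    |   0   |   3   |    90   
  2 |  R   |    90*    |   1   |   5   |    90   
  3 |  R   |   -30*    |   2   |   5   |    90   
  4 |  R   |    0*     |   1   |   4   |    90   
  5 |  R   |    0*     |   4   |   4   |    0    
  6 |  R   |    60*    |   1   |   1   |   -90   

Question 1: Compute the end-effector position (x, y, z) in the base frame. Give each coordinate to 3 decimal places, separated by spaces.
-6.379 -3.683 15.758

after link 1: o_1 = (-1.5000, 2.5981, 0.0000)
after link 2: o_2 = (-0.6340, 3.0981, 5.0000)
after link 3: o_3 = (-3.7990, 3.5801, 9.3301)
after link 4: o_4 = (-6.2811, 2.1471, 12.2942)
after link 5: o_5 = (-6.0131, -2.3170, 15.7583)
after link 6: o_6 = (-6.3792, -3.6830, 15.7583)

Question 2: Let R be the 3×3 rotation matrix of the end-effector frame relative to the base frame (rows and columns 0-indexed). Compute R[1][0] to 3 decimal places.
-0.500

End-effector x-axis (col 0 of R) = (-0.8660,-0.5000,0.0000)
R[1][0] = -0.5000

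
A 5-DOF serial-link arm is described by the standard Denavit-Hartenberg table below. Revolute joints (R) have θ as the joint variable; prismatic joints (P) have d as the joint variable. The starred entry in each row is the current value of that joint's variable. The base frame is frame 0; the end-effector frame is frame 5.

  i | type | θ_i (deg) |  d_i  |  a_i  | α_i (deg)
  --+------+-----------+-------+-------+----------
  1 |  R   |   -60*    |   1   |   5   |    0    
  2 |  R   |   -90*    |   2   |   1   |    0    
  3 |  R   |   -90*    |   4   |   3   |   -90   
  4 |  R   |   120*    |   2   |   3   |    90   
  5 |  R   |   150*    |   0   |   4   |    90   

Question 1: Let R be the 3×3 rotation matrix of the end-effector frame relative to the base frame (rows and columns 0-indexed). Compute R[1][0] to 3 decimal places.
0.125

End-effector x-axis (col 0 of R) = (-0.6495,0.1250,0.7500)
R[1][0] = 0.1250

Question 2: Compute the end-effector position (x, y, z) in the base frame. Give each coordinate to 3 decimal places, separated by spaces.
after link 1: o_1 = (2.5000, -4.3301, 1.0000)
after link 2: o_2 = (1.6340, -4.8301, 3.0000)
after link 3: o_3 = (0.1340, -2.2321, 7.0000)
after link 4: o_4 = (-0.8481, -4.5311, 4.4019)
after link 5: o_5 = (-3.4462, -4.0311, 7.4019)

-3.446 -4.031 7.402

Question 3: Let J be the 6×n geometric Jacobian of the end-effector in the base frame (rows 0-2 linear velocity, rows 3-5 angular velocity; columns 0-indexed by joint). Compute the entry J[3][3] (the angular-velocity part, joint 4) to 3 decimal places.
-0.866

axis z_3 = (-0.8660,-0.5000,0.0000); lever o_n−o_3 = (-3.5801,-1.7990,0.4019)
cross product → J_v[:, 3] = (-0.2010,0.3481,-0.2321)
J_ω[:, 3] = z_3
entry J[3][3] = -0.8660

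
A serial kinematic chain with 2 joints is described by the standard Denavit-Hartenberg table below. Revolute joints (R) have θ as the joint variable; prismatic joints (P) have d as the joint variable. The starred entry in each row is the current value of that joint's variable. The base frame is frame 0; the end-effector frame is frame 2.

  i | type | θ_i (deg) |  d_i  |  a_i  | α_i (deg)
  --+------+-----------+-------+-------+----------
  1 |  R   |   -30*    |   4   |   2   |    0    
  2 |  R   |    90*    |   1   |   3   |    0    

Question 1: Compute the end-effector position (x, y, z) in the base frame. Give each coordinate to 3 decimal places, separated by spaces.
after link 1: o_1 = (1.7321, -1.0000, 4.0000)
after link 2: o_2 = (3.2321, 1.5981, 5.0000)

3.232 1.598 5.000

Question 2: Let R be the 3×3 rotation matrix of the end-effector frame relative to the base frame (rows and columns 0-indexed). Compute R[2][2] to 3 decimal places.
End-effector z-axis (col 2 of R) = (0.0000,0.0000,1.0000)
R[2][2] = 1.0000

1.000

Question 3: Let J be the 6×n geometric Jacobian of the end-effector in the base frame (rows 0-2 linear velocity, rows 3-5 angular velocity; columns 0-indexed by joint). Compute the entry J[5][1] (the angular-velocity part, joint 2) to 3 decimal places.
axis z_1 = (0.0000,0.0000,1.0000); lever o_n−o_1 = (1.5000,2.5981,1.0000)
cross product → J_v[:, 1] = (-2.5981,1.5000,0.0000)
J_ω[:, 1] = z_1
entry J[5][1] = 1.0000

1.000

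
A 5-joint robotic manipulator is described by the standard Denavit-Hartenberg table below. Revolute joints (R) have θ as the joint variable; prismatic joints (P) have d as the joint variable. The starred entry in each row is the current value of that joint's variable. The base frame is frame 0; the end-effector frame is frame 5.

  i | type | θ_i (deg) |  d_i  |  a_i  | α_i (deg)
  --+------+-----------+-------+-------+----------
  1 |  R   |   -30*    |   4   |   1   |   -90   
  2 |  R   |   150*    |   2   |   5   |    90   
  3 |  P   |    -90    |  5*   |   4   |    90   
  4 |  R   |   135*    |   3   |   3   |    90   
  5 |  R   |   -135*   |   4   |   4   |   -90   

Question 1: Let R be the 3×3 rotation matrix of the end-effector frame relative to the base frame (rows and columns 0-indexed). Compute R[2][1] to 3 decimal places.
0.612

End-effector y-axis (col 1 of R) = (0.0474,0.7891,0.6124)
R[2][1] = 0.6124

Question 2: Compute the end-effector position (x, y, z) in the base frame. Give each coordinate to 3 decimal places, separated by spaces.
-1.667 -4.473 -5.299

after link 1: o_1 = (0.8660, -0.5000, 4.0000)
after link 2: o_2 = (-1.8840, 3.3971, 1.5000)
after link 3: o_3 = (-1.7189, -1.3170, -2.8301)
after link 4: o_4 = (2.5103, -1.3092, -3.1672)
after link 5: o_5 = (-1.6665, -4.4731, -5.2989)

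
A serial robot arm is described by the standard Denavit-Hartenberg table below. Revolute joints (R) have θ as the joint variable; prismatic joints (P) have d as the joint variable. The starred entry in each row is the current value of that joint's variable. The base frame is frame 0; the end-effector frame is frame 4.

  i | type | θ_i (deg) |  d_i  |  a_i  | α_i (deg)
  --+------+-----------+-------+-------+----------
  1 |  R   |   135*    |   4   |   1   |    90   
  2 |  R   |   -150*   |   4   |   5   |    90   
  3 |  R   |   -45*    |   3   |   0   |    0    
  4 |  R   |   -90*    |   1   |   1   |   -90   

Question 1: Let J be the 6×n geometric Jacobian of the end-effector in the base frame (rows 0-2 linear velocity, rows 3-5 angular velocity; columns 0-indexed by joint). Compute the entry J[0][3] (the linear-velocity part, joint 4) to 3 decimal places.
-0.067

axis z_3 = (0.3536,-0.3536,0.8660); lever o_n−o_3 = (-0.5795,-0.4205,1.2196)
cross product → J_v[:, 3] = (-0.0670,-0.9330,-0.3536)
J_ω[:, 3] = z_3
entry J[0][3] = -0.0670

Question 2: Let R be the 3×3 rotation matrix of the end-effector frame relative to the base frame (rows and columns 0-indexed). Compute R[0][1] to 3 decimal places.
End-effector y-axis (col 1 of R) = (-0.3536,0.3536,-0.8660)
R[0][1] = -0.3536

-0.354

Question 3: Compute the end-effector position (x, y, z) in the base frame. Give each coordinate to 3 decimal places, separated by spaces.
5.664 -1.008 5.318

after link 1: o_1 = (-0.7071, 0.7071, 4.0000)
after link 2: o_2 = (5.1832, 0.4737, 1.5000)
after link 3: o_3 = (6.2438, -0.5870, 4.0981)
after link 4: o_4 = (5.6644, -1.0075, 5.3177)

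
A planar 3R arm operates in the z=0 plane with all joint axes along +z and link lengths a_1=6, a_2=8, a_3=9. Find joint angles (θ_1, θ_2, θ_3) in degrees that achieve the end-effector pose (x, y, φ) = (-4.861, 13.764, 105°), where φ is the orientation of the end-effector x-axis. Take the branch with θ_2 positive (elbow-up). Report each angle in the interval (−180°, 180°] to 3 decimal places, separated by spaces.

30.005 134.997 -60.003

wrist centre = target − a_3·(cos φ, sin φ) = (-2.5316, 5.0707)
cos θ_2 = (32.1208−6²−8²)/(2·6·8) = -0.7071; θ_2 = 134.9974° (elbow-up)
β = atan2(5.0707,-2.5316) = 116.5315°; ψ = atan2(5.6571,0.3434) = 86.5263°
θ_1 = β − ψ = 30.0053°
θ_3 = φ − θ_1 − θ_2 = -60.0027° (wrapped to (-180°,180°])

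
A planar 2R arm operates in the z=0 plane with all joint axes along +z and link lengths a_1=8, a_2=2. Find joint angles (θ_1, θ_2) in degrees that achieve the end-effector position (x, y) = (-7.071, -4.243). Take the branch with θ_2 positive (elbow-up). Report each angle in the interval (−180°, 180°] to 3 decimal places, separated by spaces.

-163.070 89.996

cos θ_2 = (68.0021−8²−2²)/(2·8·2) = 0.0001; θ_2 = 89.9963° (elbow-up)
β = atan2(-4.2430,-7.0710) = -149.0339°; ψ = atan2(2.0000,8.0001) = 14.0360°
θ_1 = β − ψ = -163.0699°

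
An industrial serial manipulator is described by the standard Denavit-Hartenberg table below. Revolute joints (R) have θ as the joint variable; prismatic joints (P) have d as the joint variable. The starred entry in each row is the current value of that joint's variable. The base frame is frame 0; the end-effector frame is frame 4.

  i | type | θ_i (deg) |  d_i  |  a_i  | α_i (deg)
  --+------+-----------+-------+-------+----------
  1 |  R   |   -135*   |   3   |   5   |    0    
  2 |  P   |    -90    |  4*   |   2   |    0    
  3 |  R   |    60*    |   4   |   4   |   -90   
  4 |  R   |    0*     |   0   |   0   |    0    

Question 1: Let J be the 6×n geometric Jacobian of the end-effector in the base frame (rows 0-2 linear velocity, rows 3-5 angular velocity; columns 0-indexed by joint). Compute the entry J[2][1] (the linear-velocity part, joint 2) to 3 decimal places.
1.000

prismatic axis z_1 = (0.0000,0.0000,1.0000)
J_v[:, 1] = z_1; J_ω[:, 1] = (0,0,0)
entry J[2][1] = 1.0000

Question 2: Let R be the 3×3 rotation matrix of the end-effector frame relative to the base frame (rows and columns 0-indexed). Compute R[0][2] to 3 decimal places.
End-effector z-axis (col 2 of R) = (0.2588,-0.9659,0.0000)
R[0][2] = 0.2588

0.259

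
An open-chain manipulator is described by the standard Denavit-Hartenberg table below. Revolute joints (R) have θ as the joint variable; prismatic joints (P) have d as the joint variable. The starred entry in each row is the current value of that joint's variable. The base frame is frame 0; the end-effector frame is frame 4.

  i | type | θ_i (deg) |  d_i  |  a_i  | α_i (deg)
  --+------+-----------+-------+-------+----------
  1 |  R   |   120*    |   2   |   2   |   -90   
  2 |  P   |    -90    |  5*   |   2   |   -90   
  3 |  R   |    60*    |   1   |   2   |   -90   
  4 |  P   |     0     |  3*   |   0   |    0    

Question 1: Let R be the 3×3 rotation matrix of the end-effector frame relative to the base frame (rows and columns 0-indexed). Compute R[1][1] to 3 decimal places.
-0.866

End-effector y-axis (col 1 of R) = (0.5000,-0.8660,0.0000)
R[1][1] = -0.8660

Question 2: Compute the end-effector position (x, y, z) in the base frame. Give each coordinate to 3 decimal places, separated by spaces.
after link 1: o_1 = (-1.0000, 1.7321, 2.0000)
after link 2: o_2 = (-5.3301, -0.7679, 4.0000)
after link 3: o_3 = (-4.3301, 0.9641, 5.0000)
after link 4: o_4 = (-3.0311, 1.7141, 2.4019)

-3.031 1.714 2.402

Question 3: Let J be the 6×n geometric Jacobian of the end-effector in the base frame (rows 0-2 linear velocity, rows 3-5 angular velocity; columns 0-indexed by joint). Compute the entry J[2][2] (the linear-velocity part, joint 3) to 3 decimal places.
axis z_2 = (-0.5000,0.8660,-0.0000); lever o_n−o_2 = (2.2990,2.4821,-1.5981)
cross product → J_v[:, 2] = (-1.3840,-0.7990,-3.2321)
J_ω[:, 2] = z_2
entry J[2][2] = -3.2321

-3.232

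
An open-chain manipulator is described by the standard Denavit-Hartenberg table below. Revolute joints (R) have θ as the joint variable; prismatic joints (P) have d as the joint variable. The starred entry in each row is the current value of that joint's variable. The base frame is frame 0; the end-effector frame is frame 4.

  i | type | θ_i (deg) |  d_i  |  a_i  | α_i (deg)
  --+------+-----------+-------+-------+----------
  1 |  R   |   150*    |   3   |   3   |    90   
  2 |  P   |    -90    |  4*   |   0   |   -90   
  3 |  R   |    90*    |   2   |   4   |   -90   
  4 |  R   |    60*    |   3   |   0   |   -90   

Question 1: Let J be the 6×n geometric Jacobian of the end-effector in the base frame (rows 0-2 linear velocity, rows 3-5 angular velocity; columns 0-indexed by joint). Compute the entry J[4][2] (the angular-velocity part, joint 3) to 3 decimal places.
axis z_2 = (-0.8660,0.5000,0.0000); lever o_n−o_2 = (-3.7321,-2.4641,3.0000)
cross product → J_v[:, 2] = (1.5000,2.5981,4.0000)
J_ω[:, 2] = z_2
entry J[4][2] = 0.5000

0.500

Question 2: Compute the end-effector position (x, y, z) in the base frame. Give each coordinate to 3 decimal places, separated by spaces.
after link 1: o_1 = (-2.5981, 1.5000, 3.0000)
after link 2: o_2 = (-0.5981, 4.9641, 3.0000)
after link 3: o_3 = (-4.3301, 2.5000, 3.0000)
after link 4: o_4 = (-4.3301, 2.5000, 6.0000)

-4.330 2.500 6.000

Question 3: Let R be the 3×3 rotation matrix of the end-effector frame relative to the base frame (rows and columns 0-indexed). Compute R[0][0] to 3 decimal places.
0.500

End-effector x-axis (col 0 of R) = (0.5000,-0.8660,-0.0000)
R[0][0] = 0.5000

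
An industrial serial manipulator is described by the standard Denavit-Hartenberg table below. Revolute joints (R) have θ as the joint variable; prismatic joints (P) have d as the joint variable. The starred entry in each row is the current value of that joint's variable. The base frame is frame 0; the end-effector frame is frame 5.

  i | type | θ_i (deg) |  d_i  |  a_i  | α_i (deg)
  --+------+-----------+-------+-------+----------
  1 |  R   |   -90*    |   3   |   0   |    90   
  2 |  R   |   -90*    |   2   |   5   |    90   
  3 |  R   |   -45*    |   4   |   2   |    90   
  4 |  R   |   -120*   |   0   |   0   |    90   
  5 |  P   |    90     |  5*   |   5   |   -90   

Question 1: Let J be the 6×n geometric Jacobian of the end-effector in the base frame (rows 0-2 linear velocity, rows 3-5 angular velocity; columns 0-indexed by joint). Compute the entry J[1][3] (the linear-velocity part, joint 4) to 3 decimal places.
-4.330

axis z_3 = (0.7071,0.0000,0.7071); lever o_n−o_3 = (0.4737,2.5000,6.5974)
cross product → J_v[:, 3] = (-1.7678,-4.3301,1.7678)
J_ω[:, 3] = z_3
entry J[1][3] = -4.3301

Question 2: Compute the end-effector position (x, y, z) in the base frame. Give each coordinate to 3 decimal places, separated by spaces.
-0.112 6.500 3.183

after link 1: o_1 = (0.0000, 0.0000, 3.0000)
after link 2: o_2 = (-2.0000, -0.0000, -2.0000)
after link 3: o_3 = (-0.5858, 4.0000, -3.4142)
after link 4: o_4 = (-0.5858, 4.0000, -3.4142)
after link 5: o_5 = (-0.1121, 6.5000, 3.1832)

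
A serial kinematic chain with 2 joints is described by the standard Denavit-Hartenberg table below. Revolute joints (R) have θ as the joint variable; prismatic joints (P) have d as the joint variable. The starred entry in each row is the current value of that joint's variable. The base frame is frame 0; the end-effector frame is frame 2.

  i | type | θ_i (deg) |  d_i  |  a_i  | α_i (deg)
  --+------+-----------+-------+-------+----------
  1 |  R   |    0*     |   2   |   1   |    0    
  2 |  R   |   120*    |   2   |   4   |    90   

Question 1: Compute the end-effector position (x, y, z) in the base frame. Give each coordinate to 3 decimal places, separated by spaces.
-1.000 3.464 4.000

after link 1: o_1 = (1.0000, 0.0000, 2.0000)
after link 2: o_2 = (-1.0000, 3.4641, 4.0000)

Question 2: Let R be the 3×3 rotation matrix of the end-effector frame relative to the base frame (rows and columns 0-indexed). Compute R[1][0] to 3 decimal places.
0.866

End-effector x-axis (col 0 of R) = (-0.5000,0.8660,0.0000)
R[1][0] = 0.8660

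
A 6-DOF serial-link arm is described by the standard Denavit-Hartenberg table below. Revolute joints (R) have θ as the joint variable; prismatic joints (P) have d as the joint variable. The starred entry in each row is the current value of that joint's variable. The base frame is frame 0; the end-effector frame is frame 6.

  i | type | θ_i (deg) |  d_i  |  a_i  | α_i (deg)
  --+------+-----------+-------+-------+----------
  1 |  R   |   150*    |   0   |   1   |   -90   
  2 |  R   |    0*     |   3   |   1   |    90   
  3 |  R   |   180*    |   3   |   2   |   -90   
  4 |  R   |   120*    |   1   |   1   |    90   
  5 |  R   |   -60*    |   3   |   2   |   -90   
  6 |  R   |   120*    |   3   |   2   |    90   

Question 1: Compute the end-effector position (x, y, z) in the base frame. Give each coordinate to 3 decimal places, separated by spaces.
after link 1: o_1 = (-0.8660, 0.5000, 0.0000)
after link 2: o_2 = (-3.2321, -1.5981, 0.0000)
after link 3: o_3 = (-1.5000, -2.5981, 3.0000)
after link 4: o_4 = (-1.4330, -1.4821, 2.1340)
after link 5: o_5 = (-0.4821, -4.0311, -0.2321)
after link 6: o_6 = (-1.5066, -0.7075, -1.1830)

-1.507 -0.708 -1.183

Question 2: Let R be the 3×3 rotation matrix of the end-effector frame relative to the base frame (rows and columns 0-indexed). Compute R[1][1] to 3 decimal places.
End-effector y-axis (col 1 of R) = (-0.1250,0.6495,-0.7500)
R[1][1] = 0.6495

0.650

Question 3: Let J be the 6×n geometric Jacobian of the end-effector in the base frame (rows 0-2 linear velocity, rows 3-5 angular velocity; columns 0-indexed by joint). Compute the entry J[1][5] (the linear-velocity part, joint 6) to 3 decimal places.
axis z_5 = (-0.1250,0.6495,-0.7500); lever o_n−o_5 = (-1.0245,3.3236,-0.9510)
cross product → J_v[:, 5] = (1.8750,0.6495,0.2500)
J_ω[:, 5] = z_5
entry J[1][5] = 0.6495

0.650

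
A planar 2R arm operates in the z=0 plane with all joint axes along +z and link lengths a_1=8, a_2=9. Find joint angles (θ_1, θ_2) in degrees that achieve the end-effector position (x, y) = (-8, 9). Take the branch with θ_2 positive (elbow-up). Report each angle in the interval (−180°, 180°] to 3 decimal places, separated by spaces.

cos θ_2 = (145.0000−8²−9²)/(2·8·9) = 0.0000; θ_2 = 90.0000° (elbow-up)
β = atan2(9.0000,-8.0000) = 131.6335°; ψ = atan2(9.0000,8.0000) = 48.3665°
θ_1 = β − ψ = 83.2671°

83.267 90.000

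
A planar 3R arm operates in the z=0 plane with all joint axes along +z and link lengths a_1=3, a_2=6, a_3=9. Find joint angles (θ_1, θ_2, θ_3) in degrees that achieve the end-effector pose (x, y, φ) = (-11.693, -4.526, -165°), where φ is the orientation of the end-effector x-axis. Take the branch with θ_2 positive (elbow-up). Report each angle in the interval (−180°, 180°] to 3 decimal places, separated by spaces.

wrist centre = target − a_3·(cos φ, sin φ) = (-2.9997, -2.1966)
cos θ_2 = (13.8232−3²−6²)/(2·3·6) = -0.8660; θ_2 = 149.9997° (elbow-up)
β = atan2(-2.1966,-2.9997) = -143.7850°; ψ = atan2(3.0000,-2.1961) = 126.2056°
θ_1 = β − ψ = -269.9906°
θ_3 = φ − θ_1 − θ_2 = -45.0091° (wrapped to (-180°,180°])

90.009 150.000 -45.009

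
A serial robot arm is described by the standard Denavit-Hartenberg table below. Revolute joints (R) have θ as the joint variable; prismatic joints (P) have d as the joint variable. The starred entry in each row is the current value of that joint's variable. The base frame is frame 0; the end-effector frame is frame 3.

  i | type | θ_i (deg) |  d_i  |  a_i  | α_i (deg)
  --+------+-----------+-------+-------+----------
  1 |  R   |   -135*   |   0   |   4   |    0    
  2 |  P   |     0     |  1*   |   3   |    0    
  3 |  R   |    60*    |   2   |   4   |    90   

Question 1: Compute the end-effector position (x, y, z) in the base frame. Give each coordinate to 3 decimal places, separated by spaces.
-3.914 -8.813 3.000

after link 1: o_1 = (-2.8284, -2.8284, 0.0000)
after link 2: o_2 = (-4.9497, -4.9497, 1.0000)
after link 3: o_3 = (-3.9145, -8.8135, 3.0000)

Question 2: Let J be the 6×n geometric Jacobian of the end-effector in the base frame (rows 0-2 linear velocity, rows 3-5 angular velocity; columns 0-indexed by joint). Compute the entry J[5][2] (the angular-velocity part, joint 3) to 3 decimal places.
axis z_2 = (0.0000,0.0000,1.0000); lever o_n−o_2 = (1.0353,-3.8637,2.0000)
cross product → J_v[:, 2] = (3.8637,1.0353,-0.0000)
J_ω[:, 2] = z_2
entry J[5][2] = 1.0000

1.000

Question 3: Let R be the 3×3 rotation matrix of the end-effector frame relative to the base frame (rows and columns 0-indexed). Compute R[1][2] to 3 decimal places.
End-effector z-axis (col 2 of R) = (-0.9659,-0.2588,0.0000)
R[1][2] = -0.2588

-0.259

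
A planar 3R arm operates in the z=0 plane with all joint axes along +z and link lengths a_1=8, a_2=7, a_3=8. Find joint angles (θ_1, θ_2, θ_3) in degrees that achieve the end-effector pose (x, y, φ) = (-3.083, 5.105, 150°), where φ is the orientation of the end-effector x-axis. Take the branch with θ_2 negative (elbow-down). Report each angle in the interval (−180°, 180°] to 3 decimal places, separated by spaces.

77.061 -149.999 -137.063

wrist centre = target − a_3·(cos φ, sin φ) = (3.8452, 1.1050)
cos θ_2 = (16.0066−8²−7²)/(2·8·7) = -0.8660; θ_2 = -149.9985° (elbow-down)
β = atan2(1.1050,3.8452) = 16.0331°; ψ = atan2(-3.5002,1.9379) = -61.0283°
θ_1 = β − ψ = 77.0614°
θ_3 = φ − θ_1 − θ_2 = -137.0629° (wrapped to (-180°,180°])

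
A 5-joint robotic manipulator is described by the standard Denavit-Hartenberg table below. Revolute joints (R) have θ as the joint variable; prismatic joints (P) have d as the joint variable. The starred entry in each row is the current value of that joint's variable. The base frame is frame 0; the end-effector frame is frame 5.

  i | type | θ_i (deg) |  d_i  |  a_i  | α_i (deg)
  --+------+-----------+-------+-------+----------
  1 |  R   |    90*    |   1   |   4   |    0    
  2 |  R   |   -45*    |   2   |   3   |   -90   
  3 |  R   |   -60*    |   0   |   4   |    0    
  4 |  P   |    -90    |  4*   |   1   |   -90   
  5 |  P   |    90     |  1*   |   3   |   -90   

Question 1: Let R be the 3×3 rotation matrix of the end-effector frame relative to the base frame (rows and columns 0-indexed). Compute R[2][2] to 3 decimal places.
-0.500

End-effector z-axis (col 2 of R) = (0.6124,0.6124,-0.5000)
R[2][2] = -0.5000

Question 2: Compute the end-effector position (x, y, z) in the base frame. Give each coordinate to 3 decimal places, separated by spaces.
2.570 7.984 7.830

after link 1: o_1 = (0.0000, 4.0000, 1.0000)
after link 2: o_2 = (2.1213, 6.1213, 3.0000)
after link 3: o_3 = (3.5355, 7.5355, 6.4641)
after link 4: o_4 = (0.0947, 9.7516, 6.9641)
after link 5: o_5 = (2.5696, 7.9838, 7.8301)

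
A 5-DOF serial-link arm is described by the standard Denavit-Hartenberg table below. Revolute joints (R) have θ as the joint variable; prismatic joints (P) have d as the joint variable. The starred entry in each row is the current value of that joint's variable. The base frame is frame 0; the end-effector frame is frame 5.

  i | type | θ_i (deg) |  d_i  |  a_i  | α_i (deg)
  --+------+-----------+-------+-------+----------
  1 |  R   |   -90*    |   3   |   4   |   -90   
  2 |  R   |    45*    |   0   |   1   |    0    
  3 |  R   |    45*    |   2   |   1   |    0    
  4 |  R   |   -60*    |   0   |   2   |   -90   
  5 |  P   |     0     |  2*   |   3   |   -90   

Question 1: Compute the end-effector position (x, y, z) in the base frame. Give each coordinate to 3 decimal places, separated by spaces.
after link 1: o_1 = (0.0000, -4.0000, 3.0000)
after link 2: o_2 = (0.0000, -4.7071, 2.2929)
after link 3: o_3 = (2.0000, -4.7071, 1.2929)
after link 4: o_4 = (2.0000, -6.4392, 0.2929)
after link 5: o_5 = (2.0000, -8.0372, -2.9392)

2.000 -8.037 -2.939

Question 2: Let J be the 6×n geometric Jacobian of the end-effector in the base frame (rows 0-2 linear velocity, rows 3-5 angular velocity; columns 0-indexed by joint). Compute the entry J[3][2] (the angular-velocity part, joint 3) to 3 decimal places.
axis z_2 = (1.0000,0.0000,0.0000); lever o_n−o_2 = (2.0000,-3.3301,-5.2321)
cross product → J_v[:, 2] = (-0.0000,5.2321,-3.3301)
J_ω[:, 2] = z_2
entry J[3][2] = 1.0000

1.000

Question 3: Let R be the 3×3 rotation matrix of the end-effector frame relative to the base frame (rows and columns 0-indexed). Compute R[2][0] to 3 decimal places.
-0.500

End-effector x-axis (col 0 of R) = (0.0000,-0.8660,-0.5000)
R[2][0] = -0.5000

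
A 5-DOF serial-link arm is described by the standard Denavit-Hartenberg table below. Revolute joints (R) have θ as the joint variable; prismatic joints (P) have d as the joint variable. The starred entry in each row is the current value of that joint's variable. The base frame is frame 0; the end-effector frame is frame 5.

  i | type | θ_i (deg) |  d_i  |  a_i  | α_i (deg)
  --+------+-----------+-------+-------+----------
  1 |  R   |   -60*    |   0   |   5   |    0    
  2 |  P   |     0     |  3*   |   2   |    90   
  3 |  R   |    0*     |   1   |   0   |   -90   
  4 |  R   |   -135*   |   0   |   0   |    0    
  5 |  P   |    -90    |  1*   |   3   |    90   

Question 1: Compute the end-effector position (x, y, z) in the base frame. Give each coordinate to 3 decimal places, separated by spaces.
after link 1: o_1 = (2.5000, -4.3301, 0.0000)
after link 2: o_2 = (3.5000, -6.0622, 3.0000)
after link 3: o_3 = (2.6340, -6.5622, 3.0000)
after link 4: o_4 = (2.6340, -6.5622, 3.0000)
after link 5: o_5 = (3.4104, -3.6644, 4.0000)

3.410 -3.664 4.000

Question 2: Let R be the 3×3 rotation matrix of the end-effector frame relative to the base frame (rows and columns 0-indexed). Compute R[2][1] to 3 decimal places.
End-effector y-axis (col 1 of R) = (-0.0000,0.0000,1.0000)
R[2][1] = 1.0000

1.000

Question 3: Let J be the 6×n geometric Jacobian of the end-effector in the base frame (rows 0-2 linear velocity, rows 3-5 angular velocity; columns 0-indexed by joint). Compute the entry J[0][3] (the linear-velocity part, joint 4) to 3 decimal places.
axis z_3 = (0.0000,0.0000,1.0000); lever o_n−o_3 = (0.7765,2.8978,1.0000)
cross product → J_v[:, 3] = (-2.8978,0.7765,0.0000)
J_ω[:, 3] = z_3
entry J[0][3] = -2.8978

-2.898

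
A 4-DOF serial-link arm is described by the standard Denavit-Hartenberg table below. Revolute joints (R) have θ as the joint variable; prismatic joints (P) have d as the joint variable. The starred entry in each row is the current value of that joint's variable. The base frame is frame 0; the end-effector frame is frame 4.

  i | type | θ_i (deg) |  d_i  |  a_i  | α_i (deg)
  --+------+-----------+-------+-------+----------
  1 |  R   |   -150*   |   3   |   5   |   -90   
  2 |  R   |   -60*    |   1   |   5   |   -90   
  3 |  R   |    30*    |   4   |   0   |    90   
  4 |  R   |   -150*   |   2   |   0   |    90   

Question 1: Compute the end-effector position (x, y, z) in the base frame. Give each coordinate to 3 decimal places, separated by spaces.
-8.562 -8.098 6.196

after link 1: o_1 = (-4.3301, -2.5000, 3.0000)
after link 2: o_2 = (-5.9952, -4.6160, 7.3301)
after link 3: o_3 = (-8.9952, -6.3481, 5.3301)
after link 4: o_4 = (-8.5622, -8.0981, 6.1962)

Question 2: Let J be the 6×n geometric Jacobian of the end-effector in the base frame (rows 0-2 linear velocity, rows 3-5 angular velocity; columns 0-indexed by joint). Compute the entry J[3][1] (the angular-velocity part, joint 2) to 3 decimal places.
axis z_1 = (0.5000,-0.8660,0.0000); lever o_n−o_1 = (-4.2321,-5.5981,3.1962)
cross product → J_v[:, 1] = (-2.7679,-1.5981,-6.4641)
J_ω[:, 1] = z_1
entry J[3][1] = 0.5000

0.500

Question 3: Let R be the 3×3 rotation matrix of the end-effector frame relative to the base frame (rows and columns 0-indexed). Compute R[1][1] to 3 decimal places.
-0.875

End-effector y-axis (col 1 of R) = (0.2165,-0.8750,0.4330)
R[1][1] = -0.8750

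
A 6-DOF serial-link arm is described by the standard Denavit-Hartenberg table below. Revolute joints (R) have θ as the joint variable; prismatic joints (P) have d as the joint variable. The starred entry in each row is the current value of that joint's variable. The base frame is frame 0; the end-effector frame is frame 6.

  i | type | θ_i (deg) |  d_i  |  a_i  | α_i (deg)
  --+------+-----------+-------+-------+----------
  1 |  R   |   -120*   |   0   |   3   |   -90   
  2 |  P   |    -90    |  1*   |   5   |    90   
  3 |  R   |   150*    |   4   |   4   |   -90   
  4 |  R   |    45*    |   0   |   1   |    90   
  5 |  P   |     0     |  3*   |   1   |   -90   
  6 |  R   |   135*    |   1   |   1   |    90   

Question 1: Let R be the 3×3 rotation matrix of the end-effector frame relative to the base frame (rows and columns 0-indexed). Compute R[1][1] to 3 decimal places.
End-effector y-axis (col 1 of R) = (-0.7500,0.4330,-0.5000)
R[1][1] = 0.4330

0.433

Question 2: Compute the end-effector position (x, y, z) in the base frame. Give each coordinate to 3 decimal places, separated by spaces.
after link 1: o_1 = (-1.5000, -2.5981, 0.0000)
after link 2: o_2 = (-0.6340, -3.0981, 5.0000)
after link 3: o_3 = (3.0981, -0.6340, 1.5359)
after link 4: o_4 = (3.0507, -1.4231, 0.9235)
after link 5: o_5 = (4.9826, -0.9055, -1.5260)
after link 6: o_6 = (3.7995, -0.2225, -1.1599)

3.800 -0.222 -1.160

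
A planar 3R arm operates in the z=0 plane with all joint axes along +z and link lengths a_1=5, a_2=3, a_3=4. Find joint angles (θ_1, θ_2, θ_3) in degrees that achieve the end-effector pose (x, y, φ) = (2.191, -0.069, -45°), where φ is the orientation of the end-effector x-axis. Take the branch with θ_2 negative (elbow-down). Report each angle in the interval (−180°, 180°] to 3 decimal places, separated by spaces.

134.995 -149.994 -30.001

wrist centre = target − a_3·(cos φ, sin φ) = (-0.6374, 2.7594)
cos θ_2 = (8.0208−5²−3²)/(2·5·3) = -0.8660; θ_2 = -149.9942° (elbow-down)
β = atan2(2.7594,-0.6374) = 103.0072°; ψ = atan2(-1.5003,2.4021) = -31.9876°
θ_1 = β − ψ = 134.9948°
θ_3 = φ − θ_1 − θ_2 = -30.0006° (wrapped to (-180°,180°])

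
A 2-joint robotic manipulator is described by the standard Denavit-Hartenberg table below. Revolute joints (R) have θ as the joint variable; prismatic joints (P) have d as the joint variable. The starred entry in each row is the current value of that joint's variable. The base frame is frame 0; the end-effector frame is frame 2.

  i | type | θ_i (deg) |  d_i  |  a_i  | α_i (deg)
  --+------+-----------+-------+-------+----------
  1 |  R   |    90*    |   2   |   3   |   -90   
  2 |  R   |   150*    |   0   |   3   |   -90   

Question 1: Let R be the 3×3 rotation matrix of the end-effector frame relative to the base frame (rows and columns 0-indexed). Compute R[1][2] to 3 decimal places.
-0.500

End-effector z-axis (col 2 of R) = (-0.0000,-0.5000,0.8660)
R[1][2] = -0.5000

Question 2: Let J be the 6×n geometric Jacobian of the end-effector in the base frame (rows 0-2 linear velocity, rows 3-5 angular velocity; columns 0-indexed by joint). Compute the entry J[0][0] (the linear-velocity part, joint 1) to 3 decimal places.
axis z_0 = ẑ; lever o_n−o_0 = (-0.0000,0.4019,0.5000)
cross product → J_v[:, 0] = (-0.4019,-0.0000,0.0000)
J_ω[:, 0] = z_0
entry J[0][0] = -0.4019

-0.402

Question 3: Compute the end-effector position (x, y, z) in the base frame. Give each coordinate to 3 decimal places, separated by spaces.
after link 1: o_1 = (0.0000, 3.0000, 2.0000)
after link 2: o_2 = (-0.0000, 0.4019, 0.5000)

-0.000 0.402 0.500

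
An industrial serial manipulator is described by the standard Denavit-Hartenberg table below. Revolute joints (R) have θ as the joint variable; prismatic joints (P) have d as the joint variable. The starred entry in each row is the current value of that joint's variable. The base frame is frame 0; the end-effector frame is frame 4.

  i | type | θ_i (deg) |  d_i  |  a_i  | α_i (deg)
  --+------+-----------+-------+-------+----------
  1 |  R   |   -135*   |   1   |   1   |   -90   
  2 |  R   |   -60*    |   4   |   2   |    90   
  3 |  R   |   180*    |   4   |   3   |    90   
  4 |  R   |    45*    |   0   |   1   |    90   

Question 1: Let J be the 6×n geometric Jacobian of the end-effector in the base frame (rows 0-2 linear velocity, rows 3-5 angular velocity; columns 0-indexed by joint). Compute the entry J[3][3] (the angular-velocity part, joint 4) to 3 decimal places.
axis z_3 = (0.7071,-0.7071,0.0000); lever o_n−o_3 = (0.6830,0.6830,-0.2588)
cross product → J_v[:, 3] = (0.1830,0.1830,0.9659)
J_ω[:, 3] = z_3
entry J[3][3] = 0.7071

0.707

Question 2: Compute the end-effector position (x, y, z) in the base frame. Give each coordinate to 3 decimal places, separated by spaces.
5.607 -0.049 1.875

after link 1: o_1 = (-0.7071, -0.7071, 1.0000)
after link 2: o_2 = (1.4142, -4.2426, 2.7321)
after link 3: o_3 = (4.9244, -0.7325, 2.1340)
after link 4: o_4 = (5.6074, -0.0495, 1.8752)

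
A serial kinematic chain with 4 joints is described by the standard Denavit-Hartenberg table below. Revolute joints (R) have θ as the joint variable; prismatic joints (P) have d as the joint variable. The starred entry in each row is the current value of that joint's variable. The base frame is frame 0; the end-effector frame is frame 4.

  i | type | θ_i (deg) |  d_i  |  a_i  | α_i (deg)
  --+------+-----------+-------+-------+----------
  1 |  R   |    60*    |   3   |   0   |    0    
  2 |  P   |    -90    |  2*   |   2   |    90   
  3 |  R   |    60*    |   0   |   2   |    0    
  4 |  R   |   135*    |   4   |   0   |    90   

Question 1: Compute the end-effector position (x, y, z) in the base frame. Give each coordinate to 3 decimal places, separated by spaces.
after link 1: o_1 = (0.0000, 0.0000, 3.0000)
after link 2: o_2 = (1.7321, -1.0000, 5.0000)
after link 3: o_3 = (2.5981, -1.5000, 6.7321)
after link 4: o_4 = (0.5981, -4.9641, 6.7321)

0.598 -4.964 6.732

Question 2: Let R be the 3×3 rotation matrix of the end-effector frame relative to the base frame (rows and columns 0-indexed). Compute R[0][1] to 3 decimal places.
-0.500

End-effector y-axis (col 1 of R) = (-0.5000,-0.8660,0.0000)
R[0][1] = -0.5000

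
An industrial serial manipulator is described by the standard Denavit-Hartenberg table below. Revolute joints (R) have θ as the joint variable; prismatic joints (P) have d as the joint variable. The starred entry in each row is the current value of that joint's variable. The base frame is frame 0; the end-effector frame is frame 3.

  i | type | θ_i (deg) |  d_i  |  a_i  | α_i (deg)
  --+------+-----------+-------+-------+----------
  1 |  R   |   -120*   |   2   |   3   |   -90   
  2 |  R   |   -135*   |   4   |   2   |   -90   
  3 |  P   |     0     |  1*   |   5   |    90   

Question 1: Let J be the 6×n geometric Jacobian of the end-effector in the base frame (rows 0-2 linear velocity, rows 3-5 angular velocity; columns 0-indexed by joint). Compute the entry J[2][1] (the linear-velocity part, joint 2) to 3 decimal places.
axis z_1 = (0.8660,-0.5000,0.0000); lever o_n−o_1 = (5.5854,1.6742,5.6569)
cross product → J_v[:, 1] = (-2.8284,-4.8990,4.2426)
J_ω[:, 1] = z_1
entry J[2][1] = 4.2426

4.243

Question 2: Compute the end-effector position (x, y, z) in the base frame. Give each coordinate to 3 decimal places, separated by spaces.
after link 1: o_1 = (-1.5000, -2.5981, 2.0000)
after link 2: o_2 = (2.6712, -3.3733, 3.4142)
after link 3: o_3 = (4.0854, -0.9238, 7.6569)

4.085 -0.924 7.657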